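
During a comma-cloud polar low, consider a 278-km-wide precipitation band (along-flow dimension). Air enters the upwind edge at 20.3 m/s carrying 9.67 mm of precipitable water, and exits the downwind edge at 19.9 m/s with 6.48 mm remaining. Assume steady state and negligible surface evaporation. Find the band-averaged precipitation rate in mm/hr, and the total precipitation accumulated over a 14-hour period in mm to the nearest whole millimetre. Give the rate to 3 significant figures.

R ≈ 0.872 mm/hr; total ≈ 12 mm

Column moisture flux per unit crosswind length is F = V × PW.
Inflow: F_in = 20.3 × 9.67 = 196.301 mm·m/s
Outflow: F_out = 19.9 × 6.48 = 128.952 mm·m/s
Steady-state rate R = (F_in − F_out)/L = (196.301 − 128.952) / 278000 m = 2.423e-04 mm/s.
R = 2.423e-04 × 3600 = 0.872 mm/hr.
Over 14 h: total = 0.872 × 14 = 12.208 ≈ 12 mm.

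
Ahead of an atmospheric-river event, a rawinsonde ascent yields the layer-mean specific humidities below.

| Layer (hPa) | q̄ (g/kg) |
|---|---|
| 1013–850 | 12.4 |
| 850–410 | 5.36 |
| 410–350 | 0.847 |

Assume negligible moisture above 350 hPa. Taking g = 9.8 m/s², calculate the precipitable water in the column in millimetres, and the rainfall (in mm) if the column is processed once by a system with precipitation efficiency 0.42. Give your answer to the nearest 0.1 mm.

Precipitable water is the column-integrated vapour mass per unit area: PW = (1/g) Σ q̄ Δp, with q in kg/kg and Δp in Pa (1 kg/m² of water = 1 mm).
Layer 1013–850 hPa: Δp = 163 hPa = 16300 Pa, q̄ = 0.0124 kg/kg → 0.0124 × 16300 / 9.8 = 20.62 mm
Layer 850–410 hPa: Δp = 440 hPa = 44000 Pa, q̄ = 0.00536 kg/kg → 0.00536 × 44000 / 9.8 = 24.07 mm
Layer 410–350 hPa: Δp = 60 hPa = 6000 Pa, q̄ = 0.000847 kg/kg → 0.000847 × 6000 / 9.8 = 0.52 mm
PW = 20.62 + 24.07 + 0.52 = 45.21 ≈ 45.2 mm.
Rainfall = ε × PW = 0.42 × 45.2 = 19.0 mm.

PW ≈ 45.2 mm; rainfall ≈ 19.0 mm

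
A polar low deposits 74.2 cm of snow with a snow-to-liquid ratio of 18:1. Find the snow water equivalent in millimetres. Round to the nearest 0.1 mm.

SWE ≈ 41.2 mm

SWE = snow depth / ratio = 74.2 cm / 18 = 4.122 cm = 41.2 mm.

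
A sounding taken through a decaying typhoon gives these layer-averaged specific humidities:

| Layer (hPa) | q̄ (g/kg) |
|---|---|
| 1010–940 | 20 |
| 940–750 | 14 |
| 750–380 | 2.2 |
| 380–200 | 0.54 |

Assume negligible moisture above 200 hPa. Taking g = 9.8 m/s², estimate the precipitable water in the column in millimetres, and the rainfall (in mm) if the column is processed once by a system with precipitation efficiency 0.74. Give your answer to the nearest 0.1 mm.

Precipitable water is the column-integrated vapour mass per unit area: PW = (1/g) Σ q̄ Δp, with q in kg/kg and Δp in Pa (1 kg/m² of water = 1 mm).
Layer 1010–940 hPa: Δp = 70 hPa = 7000 Pa, q̄ = 0.02 kg/kg → 0.02 × 7000 / 9.8 = 14.29 mm
Layer 940–750 hPa: Δp = 190 hPa = 19000 Pa, q̄ = 0.014 kg/kg → 0.014 × 19000 / 9.8 = 27.14 mm
Layer 750–380 hPa: Δp = 370 hPa = 37000 Pa, q̄ = 0.0022 kg/kg → 0.0022 × 37000 / 9.8 = 8.31 mm
Layer 380–200 hPa: Δp = 180 hPa = 18000 Pa, q̄ = 0.00054 kg/kg → 0.00054 × 18000 / 9.8 = 0.99 mm
PW = 14.29 + 27.14 + 8.31 + 0.99 = 50.73 ≈ 50.7 mm.
Rainfall = ε × PW = 0.74 × 50.7 = 37.5 mm.

PW ≈ 50.7 mm; rainfall ≈ 37.5 mm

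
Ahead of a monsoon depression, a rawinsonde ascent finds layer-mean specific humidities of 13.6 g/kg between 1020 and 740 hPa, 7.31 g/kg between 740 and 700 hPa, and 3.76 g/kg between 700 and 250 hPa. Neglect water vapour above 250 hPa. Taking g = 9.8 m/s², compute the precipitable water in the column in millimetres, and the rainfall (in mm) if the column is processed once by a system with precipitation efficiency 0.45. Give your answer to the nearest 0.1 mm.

Precipitable water is the column-integrated vapour mass per unit area: PW = (1/g) Σ q̄ Δp, with q in kg/kg and Δp in Pa (1 kg/m² of water = 1 mm).
Layer 1020–740 hPa: Δp = 280 hPa = 28000 Pa, q̄ = 0.0136 kg/kg → 0.0136 × 28000 / 9.8 = 38.86 mm
Layer 740–700 hPa: Δp = 40 hPa = 4000 Pa, q̄ = 0.00731 kg/kg → 0.00731 × 4000 / 9.8 = 2.98 mm
Layer 700–250 hPa: Δp = 450 hPa = 45000 Pa, q̄ = 0.00376 kg/kg → 0.00376 × 45000 / 9.8 = 17.27 mm
PW = 38.86 + 2.98 + 17.27 = 59.11 ≈ 59.1 mm.
Rainfall = ε × PW = 0.45 × 59.1 = 26.6 mm.

PW ≈ 59.1 mm; rainfall ≈ 26.6 mm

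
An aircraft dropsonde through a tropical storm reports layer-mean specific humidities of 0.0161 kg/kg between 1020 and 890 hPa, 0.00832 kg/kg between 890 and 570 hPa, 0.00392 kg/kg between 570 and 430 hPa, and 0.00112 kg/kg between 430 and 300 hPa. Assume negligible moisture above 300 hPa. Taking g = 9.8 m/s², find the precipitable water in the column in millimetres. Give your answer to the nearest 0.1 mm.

Precipitable water is the column-integrated vapour mass per unit area: PW = (1/g) Σ q̄ Δp, with q in kg/kg and Δp in Pa (1 kg/m² of water = 1 mm).
Layer 1020–890 hPa: Δp = 130 hPa = 13000 Pa, q̄ = 0.0161 kg/kg → 0.0161 × 13000 / 9.8 = 21.36 mm
Layer 890–570 hPa: Δp = 320 hPa = 32000 Pa, q̄ = 0.00832 kg/kg → 0.00832 × 32000 / 9.8 = 27.17 mm
Layer 570–430 hPa: Δp = 140 hPa = 14000 Pa, q̄ = 0.00392 kg/kg → 0.00392 × 14000 / 9.8 = 5.60 mm
Layer 430–300 hPa: Δp = 130 hPa = 13000 Pa, q̄ = 0.00112 kg/kg → 0.00112 × 13000 / 9.8 = 1.49 mm
PW = 21.36 + 27.17 + 5.60 + 1.49 = 55.62 ≈ 55.6 mm.

PW ≈ 55.6 mm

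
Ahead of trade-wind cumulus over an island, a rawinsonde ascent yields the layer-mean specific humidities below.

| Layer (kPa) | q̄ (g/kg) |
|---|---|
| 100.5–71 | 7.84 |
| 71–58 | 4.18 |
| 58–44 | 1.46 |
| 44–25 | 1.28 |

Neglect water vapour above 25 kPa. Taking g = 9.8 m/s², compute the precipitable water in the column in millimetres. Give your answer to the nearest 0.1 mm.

PW ≈ 33.7 mm

Precipitable water is the column-integrated vapour mass per unit area: PW = (1/g) Σ q̄ Δp, with q in kg/kg and Δp in Pa (1 kg/m² of water = 1 mm).
Layer 100.5–71 kPa: Δp = 295 hPa = 29500 Pa, q̄ = 0.00784 kg/kg → 0.00784 × 29500 / 9.8 = 23.60 mm
Layer 71–58 kPa: Δp = 130 hPa = 13000 Pa, q̄ = 0.00418 kg/kg → 0.00418 × 13000 / 9.8 = 5.54 mm
Layer 58–44 kPa: Δp = 140 hPa = 14000 Pa, q̄ = 0.00146 kg/kg → 0.00146 × 14000 / 9.8 = 2.09 mm
Layer 44–25 kPa: Δp = 190 hPa = 19000 Pa, q̄ = 0.00128 kg/kg → 0.00128 × 19000 / 9.8 = 2.48 mm
PW = 23.60 + 5.54 + 2.09 + 2.48 = 33.71 ≈ 33.7 mm.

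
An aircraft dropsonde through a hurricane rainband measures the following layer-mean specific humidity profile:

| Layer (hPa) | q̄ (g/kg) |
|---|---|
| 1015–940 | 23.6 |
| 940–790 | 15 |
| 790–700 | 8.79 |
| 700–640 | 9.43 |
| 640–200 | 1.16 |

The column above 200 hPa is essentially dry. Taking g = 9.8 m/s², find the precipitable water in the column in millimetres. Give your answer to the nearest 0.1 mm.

Precipitable water is the column-integrated vapour mass per unit area: PW = (1/g) Σ q̄ Δp, with q in kg/kg and Δp in Pa (1 kg/m² of water = 1 mm).
Layer 1015–940 hPa: Δp = 75 hPa = 7500 Pa, q̄ = 0.0236 kg/kg → 0.0236 × 7500 / 9.8 = 18.06 mm
Layer 940–790 hPa: Δp = 150 hPa = 15000 Pa, q̄ = 0.015 kg/kg → 0.015 × 15000 / 9.8 = 22.96 mm
Layer 790–700 hPa: Δp = 90 hPa = 9000 Pa, q̄ = 0.00879 kg/kg → 0.00879 × 9000 / 9.8 = 8.07 mm
Layer 700–640 hPa: Δp = 60 hPa = 6000 Pa, q̄ = 0.00943 kg/kg → 0.00943 × 6000 / 9.8 = 5.77 mm
Layer 640–200 hPa: Δp = 440 hPa = 44000 Pa, q̄ = 0.00116 kg/kg → 0.00116 × 44000 / 9.8 = 5.21 mm
PW = 18.06 + 22.96 + 8.07 + 5.77 + 5.21 = 60.07 ≈ 60.1 mm.

PW ≈ 60.1 mm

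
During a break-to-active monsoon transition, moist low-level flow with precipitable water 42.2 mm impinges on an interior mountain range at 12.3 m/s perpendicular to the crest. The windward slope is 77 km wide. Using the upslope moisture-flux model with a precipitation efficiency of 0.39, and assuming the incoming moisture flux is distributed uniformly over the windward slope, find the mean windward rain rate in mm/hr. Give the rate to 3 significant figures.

Incoming column moisture flux per unit ridge length: F = V × PW = 12.3 × 42.2 = 519.06 mm·m/s.
Spread over the 77 km slope with efficiency ε = 0.39: R = ε·F/W = 0.39 × 519.06 / 77000 m = 2.629e-03 mm/s.
R = 2.629e-03 × 3600 = 9.46 mm/hr.

R ≈ 9.46 mm/hr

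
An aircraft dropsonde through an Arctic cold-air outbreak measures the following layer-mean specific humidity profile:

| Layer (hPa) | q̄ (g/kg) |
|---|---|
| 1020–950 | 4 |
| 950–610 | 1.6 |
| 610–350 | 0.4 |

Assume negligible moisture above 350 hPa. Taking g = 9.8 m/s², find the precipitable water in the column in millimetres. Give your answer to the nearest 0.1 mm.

PW ≈ 9.5 mm

Precipitable water is the column-integrated vapour mass per unit area: PW = (1/g) Σ q̄ Δp, with q in kg/kg and Δp in Pa (1 kg/m² of water = 1 mm).
Layer 1020–950 hPa: Δp = 70 hPa = 7000 Pa, q̄ = 0.004 kg/kg → 0.004 × 7000 / 9.8 = 2.86 mm
Layer 950–610 hPa: Δp = 340 hPa = 34000 Pa, q̄ = 0.0016 kg/kg → 0.0016 × 34000 / 9.8 = 5.55 mm
Layer 610–350 hPa: Δp = 260 hPa = 26000 Pa, q̄ = 0.0004 kg/kg → 0.0004 × 26000 / 9.8 = 1.06 mm
PW = 2.86 + 5.55 + 1.06 = 9.47 ≈ 9.5 mm.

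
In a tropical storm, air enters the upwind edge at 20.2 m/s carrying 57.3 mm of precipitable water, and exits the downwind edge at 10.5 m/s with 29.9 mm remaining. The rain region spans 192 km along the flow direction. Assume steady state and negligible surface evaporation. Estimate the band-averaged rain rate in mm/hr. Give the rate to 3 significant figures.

R ≈ 15.8 mm/hr

Column moisture flux per unit crosswind length is F = V × PW.
Inflow: F_in = 20.2 × 57.3 = 1157.46 mm·m/s
Outflow: F_out = 10.5 × 29.9 = 313.95 mm·m/s
Steady-state rate R = (F_in − F_out)/L = (1157.46 − 313.95) / 192000 m = 4.393e-03 mm/s.
R = 4.393e-03 × 3600 = 15.8 mm/hr.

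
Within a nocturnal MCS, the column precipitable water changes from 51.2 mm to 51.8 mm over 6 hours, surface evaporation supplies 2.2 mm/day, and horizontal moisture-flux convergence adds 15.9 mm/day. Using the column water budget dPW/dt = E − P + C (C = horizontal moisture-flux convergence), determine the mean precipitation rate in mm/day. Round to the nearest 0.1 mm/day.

P ≈ 15.7 mm/day

dPW/dt = (51.8 − 51.2) mm / (6/24 day) = +2.400 mm/day.
P = E + C − dPW/dt = 2.2 + (15.9) − (+2.400) = 15.7 mm/day.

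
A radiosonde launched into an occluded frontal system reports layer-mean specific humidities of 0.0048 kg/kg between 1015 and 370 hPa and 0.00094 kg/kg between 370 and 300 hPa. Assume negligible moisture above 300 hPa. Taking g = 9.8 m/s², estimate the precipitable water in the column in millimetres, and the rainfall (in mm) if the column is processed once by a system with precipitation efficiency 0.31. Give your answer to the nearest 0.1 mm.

Precipitable water is the column-integrated vapour mass per unit area: PW = (1/g) Σ q̄ Δp, with q in kg/kg and Δp in Pa (1 kg/m² of water = 1 mm).
Layer 1015–370 hPa: Δp = 645 hPa = 64500 Pa, q̄ = 0.0048 kg/kg → 0.0048 × 64500 / 9.8 = 31.59 mm
Layer 370–300 hPa: Δp = 70 hPa = 7000 Pa, q̄ = 0.00094 kg/kg → 0.00094 × 7000 / 9.8 = 0.67 mm
PW = 31.59 + 0.67 = 32.26 ≈ 32.3 mm.
Rainfall = ε × PW = 0.31 × 32.3 = 10.0 mm.

PW ≈ 32.3 mm; rainfall ≈ 10.0 mm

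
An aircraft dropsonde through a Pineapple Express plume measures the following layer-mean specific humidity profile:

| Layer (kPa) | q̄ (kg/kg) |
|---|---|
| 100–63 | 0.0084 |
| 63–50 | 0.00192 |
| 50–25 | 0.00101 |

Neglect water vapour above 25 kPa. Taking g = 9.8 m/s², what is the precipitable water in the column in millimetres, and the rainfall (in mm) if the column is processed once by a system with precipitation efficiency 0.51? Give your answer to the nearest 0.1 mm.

PW ≈ 36.8 mm; rainfall ≈ 18.8 mm

Precipitable water is the column-integrated vapour mass per unit area: PW = (1/g) Σ q̄ Δp, with q in kg/kg and Δp in Pa (1 kg/m² of water = 1 mm).
Layer 100–63 kPa: Δp = 370 hPa = 37000 Pa, q̄ = 0.0084 kg/kg → 0.0084 × 37000 / 9.8 = 31.71 mm
Layer 63–50 kPa: Δp = 130 hPa = 13000 Pa, q̄ = 0.00192 kg/kg → 0.00192 × 13000 / 9.8 = 2.55 mm
Layer 50–25 kPa: Δp = 250 hPa = 25000 Pa, q̄ = 0.00101 kg/kg → 0.00101 × 25000 / 9.8 = 2.58 mm
PW = 31.71 + 2.55 + 2.58 = 36.84 ≈ 36.8 mm.
Rainfall = ε × PW = 0.51 × 36.8 = 18.8 mm.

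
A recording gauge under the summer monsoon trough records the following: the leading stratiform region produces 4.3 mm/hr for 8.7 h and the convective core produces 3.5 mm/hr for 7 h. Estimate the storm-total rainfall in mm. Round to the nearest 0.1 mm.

Total = Σ Rᵢ Δtᵢ = 4.3 × 8.7 + 3.5 × 7
      = 37.41 + 24.5 = 61.9 mm.

total ≈ 61.9 mm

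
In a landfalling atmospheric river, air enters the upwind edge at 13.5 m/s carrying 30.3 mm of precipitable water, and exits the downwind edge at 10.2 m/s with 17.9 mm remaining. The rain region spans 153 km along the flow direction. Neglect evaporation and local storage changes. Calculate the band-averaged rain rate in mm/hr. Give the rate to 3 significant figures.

R ≈ 5.33 mm/hr

Column moisture flux per unit crosswind length is F = V × PW.
Inflow: F_in = 13.5 × 30.3 = 409.05 mm·m/s
Outflow: F_out = 10.2 × 17.9 = 182.58 mm·m/s
Steady-state rate R = (F_in − F_out)/L = (409.05 − 182.58) / 153000 m = 1.480e-03 mm/s.
R = 1.480e-03 × 3600 = 5.33 mm/hr.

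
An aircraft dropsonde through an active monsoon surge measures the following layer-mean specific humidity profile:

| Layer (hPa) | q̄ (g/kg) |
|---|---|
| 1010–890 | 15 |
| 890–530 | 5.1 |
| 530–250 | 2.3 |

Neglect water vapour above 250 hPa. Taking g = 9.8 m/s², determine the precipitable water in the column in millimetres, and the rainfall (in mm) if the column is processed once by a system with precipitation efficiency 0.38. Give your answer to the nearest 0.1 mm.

PW ≈ 43.7 mm; rainfall ≈ 16.6 mm

Precipitable water is the column-integrated vapour mass per unit area: PW = (1/g) Σ q̄ Δp, with q in kg/kg and Δp in Pa (1 kg/m² of water = 1 mm).
Layer 1010–890 hPa: Δp = 120 hPa = 12000 Pa, q̄ = 0.015 kg/kg → 0.015 × 12000 / 9.8 = 18.37 mm
Layer 890–530 hPa: Δp = 360 hPa = 36000 Pa, q̄ = 0.0051 kg/kg → 0.0051 × 36000 / 9.8 = 18.73 mm
Layer 530–250 hPa: Δp = 280 hPa = 28000 Pa, q̄ = 0.0023 kg/kg → 0.0023 × 28000 / 9.8 = 6.57 mm
PW = 18.37 + 18.73 + 6.57 = 43.67 ≈ 43.7 mm.
Rainfall = ε × PW = 0.38 × 43.7 = 16.6 mm.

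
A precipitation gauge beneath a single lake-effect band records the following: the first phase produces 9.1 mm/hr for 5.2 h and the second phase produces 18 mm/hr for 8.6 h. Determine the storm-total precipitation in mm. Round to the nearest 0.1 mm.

Total = Σ Rᵢ Δtᵢ = 9.1 × 5.2 + 18 × 8.6
      = 47.32 + 154.8 = 202.1 mm.

total ≈ 202.1 mm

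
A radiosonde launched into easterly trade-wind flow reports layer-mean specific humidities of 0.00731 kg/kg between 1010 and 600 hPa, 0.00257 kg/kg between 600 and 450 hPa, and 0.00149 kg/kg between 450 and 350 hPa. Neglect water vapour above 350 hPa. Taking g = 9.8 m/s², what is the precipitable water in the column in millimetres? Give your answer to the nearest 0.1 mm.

PW ≈ 36.0 mm

Precipitable water is the column-integrated vapour mass per unit area: PW = (1/g) Σ q̄ Δp, with q in kg/kg and Δp in Pa (1 kg/m² of water = 1 mm).
Layer 1010–600 hPa: Δp = 410 hPa = 41000 Pa, q̄ = 0.00731 kg/kg → 0.00731 × 41000 / 9.8 = 30.58 mm
Layer 600–450 hPa: Δp = 150 hPa = 15000 Pa, q̄ = 0.00257 kg/kg → 0.00257 × 15000 / 9.8 = 3.93 mm
Layer 450–350 hPa: Δp = 100 hPa = 10000 Pa, q̄ = 0.00149 kg/kg → 0.00149 × 10000 / 9.8 = 1.52 mm
PW = 30.58 + 3.93 + 1.52 = 36.03 ≈ 36.0 mm.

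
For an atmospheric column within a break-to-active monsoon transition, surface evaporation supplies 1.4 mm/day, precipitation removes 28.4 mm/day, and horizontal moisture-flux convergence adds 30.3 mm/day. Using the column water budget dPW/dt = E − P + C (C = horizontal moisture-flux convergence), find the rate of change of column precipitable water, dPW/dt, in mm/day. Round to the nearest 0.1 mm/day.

dPW/dt = E − P + C = 1.4 − 28.4 + (30.3) = 3.3 mm/day.

dPW/dt ≈ 3.3 mm/day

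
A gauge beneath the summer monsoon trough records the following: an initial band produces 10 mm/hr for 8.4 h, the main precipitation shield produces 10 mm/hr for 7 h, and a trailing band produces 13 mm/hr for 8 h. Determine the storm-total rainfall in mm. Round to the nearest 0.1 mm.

Total = Σ Rᵢ Δtᵢ = 10 × 8.4 + 10 × 7 + 13 × 8
      = 84 + 70 + 104 = 258.0 mm.

total ≈ 258.0 mm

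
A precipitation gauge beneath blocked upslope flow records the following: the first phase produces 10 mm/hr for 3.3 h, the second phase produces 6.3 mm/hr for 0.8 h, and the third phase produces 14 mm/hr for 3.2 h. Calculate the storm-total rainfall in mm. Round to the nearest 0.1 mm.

total ≈ 82.8 mm

Total = Σ Rᵢ Δtᵢ = 10 × 3.3 + 6.3 × 0.8 + 14 × 3.2
      = 33 + 5.04 + 44.8 = 82.8 mm.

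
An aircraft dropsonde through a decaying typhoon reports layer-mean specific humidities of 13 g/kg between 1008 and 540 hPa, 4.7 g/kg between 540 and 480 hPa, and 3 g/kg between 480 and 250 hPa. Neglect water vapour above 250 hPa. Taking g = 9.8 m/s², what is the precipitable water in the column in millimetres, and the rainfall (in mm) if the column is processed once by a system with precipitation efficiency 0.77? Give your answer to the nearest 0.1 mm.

Precipitable water is the column-integrated vapour mass per unit area: PW = (1/g) Σ q̄ Δp, with q in kg/kg and Δp in Pa (1 kg/m² of water = 1 mm).
Layer 1008–540 hPa: Δp = 468 hPa = 46800 Pa, q̄ = 0.013 kg/kg → 0.013 × 46800 / 9.8 = 62.08 mm
Layer 540–480 hPa: Δp = 60 hPa = 6000 Pa, q̄ = 0.0047 kg/kg → 0.0047 × 6000 / 9.8 = 2.88 mm
Layer 480–250 hPa: Δp = 230 hPa = 23000 Pa, q̄ = 0.003 kg/kg → 0.003 × 23000 / 9.8 = 7.04 mm
PW = 62.08 + 2.88 + 7.04 = 72.00 ≈ 72.0 mm.
Rainfall = ε × PW = 0.77 × 72.0 = 55.4 mm.

PW ≈ 72.0 mm; rainfall ≈ 55.4 mm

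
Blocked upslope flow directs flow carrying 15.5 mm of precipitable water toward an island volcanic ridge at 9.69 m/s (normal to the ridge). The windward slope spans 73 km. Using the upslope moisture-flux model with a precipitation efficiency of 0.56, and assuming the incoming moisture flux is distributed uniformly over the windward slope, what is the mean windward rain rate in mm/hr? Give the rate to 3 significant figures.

R ≈ 4.15 mm/hr

Incoming column moisture flux per unit ridge length: F = V × PW = 9.69 × 15.5 = 150.195 mm·m/s.
Spread over the 73 km slope with efficiency ε = 0.56: R = ε·F/W = 0.56 × 150.195 / 73000 m = 1.152e-03 mm/s.
R = 1.152e-03 × 3600 = 4.15 mm/hr.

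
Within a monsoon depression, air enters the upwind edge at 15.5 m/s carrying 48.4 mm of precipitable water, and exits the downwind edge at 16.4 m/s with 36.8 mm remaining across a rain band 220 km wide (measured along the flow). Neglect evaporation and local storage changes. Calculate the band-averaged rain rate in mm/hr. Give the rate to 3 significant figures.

Column moisture flux per unit crosswind length is F = V × PW.
Inflow: F_in = 15.5 × 48.4 = 750.2 mm·m/s
Outflow: F_out = 16.4 × 36.8 = 603.52 mm·m/s
Steady-state rate R = (F_in − F_out)/L = (750.2 − 603.52) / 220000 m = 6.667e-04 mm/s.
R = 6.667e-04 × 3600 = 2.40 mm/hr.

R ≈ 2.40 mm/hr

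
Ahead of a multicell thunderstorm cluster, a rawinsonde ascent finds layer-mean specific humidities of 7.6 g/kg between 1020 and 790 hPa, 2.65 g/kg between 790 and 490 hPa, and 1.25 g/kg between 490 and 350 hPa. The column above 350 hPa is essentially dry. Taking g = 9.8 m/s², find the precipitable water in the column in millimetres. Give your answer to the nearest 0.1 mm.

Precipitable water is the column-integrated vapour mass per unit area: PW = (1/g) Σ q̄ Δp, with q in kg/kg and Δp in Pa (1 kg/m² of water = 1 mm).
Layer 1020–790 hPa: Δp = 230 hPa = 23000 Pa, q̄ = 0.0076 kg/kg → 0.0076 × 23000 / 9.8 = 17.84 mm
Layer 790–490 hPa: Δp = 300 hPa = 30000 Pa, q̄ = 0.00265 kg/kg → 0.00265 × 30000 / 9.8 = 8.11 mm
Layer 490–350 hPa: Δp = 140 hPa = 14000 Pa, q̄ = 0.00125 kg/kg → 0.00125 × 14000 / 9.8 = 1.79 mm
PW = 17.84 + 8.11 + 1.79 = 27.74 ≈ 27.7 mm.

PW ≈ 27.7 mm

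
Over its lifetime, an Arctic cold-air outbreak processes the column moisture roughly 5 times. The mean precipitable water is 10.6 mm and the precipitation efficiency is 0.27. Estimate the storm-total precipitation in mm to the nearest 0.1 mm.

precipitation ≈ 14.3 mm

Each cycle deposits ε × PW = 0.27 × 10.6 = 2.862 mm.
Over 5 cycles: 5 × 2.862 = 14.3 mm.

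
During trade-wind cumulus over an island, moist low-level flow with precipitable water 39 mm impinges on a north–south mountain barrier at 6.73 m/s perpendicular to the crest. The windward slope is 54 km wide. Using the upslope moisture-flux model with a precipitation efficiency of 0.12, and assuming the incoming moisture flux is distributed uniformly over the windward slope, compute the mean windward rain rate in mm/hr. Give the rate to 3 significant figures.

R ≈ 2.10 mm/hr

Incoming column moisture flux per unit ridge length: F = V × PW = 6.73 × 39 = 262.47 mm·m/s.
Spread over the 54 km slope with efficiency ε = 0.12: R = ε·F/W = 0.12 × 262.47 / 54000 m = 5.833e-04 mm/s.
R = 5.833e-04 × 3600 = 2.10 mm/hr.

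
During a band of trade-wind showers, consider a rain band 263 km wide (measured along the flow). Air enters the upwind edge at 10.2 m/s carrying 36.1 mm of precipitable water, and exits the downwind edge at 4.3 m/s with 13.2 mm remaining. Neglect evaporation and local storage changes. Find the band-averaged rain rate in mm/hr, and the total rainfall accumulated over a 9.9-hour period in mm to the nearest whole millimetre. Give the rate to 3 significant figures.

Column moisture flux per unit crosswind length is F = V × PW.
Inflow: F_in = 10.2 × 36.1 = 368.22 mm·m/s
Outflow: F_out = 4.3 × 13.2 = 56.76 mm·m/s
Steady-state rate R = (F_in − F_out)/L = (368.22 − 56.76) / 263000 m = 1.184e-03 mm/s.
R = 1.184e-03 × 3600 = 4.26 mm/hr.
Over 9.9 h: total = 4.26 × 9.9 = 42.174 ≈ 42 mm.

R ≈ 4.26 mm/hr; total ≈ 42 mm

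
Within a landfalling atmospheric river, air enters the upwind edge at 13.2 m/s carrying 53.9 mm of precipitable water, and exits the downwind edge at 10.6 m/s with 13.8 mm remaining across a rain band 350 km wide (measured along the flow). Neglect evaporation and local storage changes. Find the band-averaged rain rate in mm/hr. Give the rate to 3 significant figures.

Column moisture flux per unit crosswind length is F = V × PW.
Inflow: F_in = 13.2 × 53.9 = 711.48 mm·m/s
Outflow: F_out = 10.6 × 13.8 = 146.28 mm·m/s
Steady-state rate R = (F_in − F_out)/L = (711.48 − 146.28) / 350000 m = 1.615e-03 mm/s.
R = 1.615e-03 × 3600 = 5.81 mm/hr.

R ≈ 5.81 mm/hr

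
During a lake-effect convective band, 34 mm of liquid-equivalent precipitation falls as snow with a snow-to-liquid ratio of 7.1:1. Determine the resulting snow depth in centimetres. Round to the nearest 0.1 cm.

Snow depth = liquid × ratio = 34 mm × 7.1 = 241.4 mm = 24.1 cm.

snow depth ≈ 24.1 cm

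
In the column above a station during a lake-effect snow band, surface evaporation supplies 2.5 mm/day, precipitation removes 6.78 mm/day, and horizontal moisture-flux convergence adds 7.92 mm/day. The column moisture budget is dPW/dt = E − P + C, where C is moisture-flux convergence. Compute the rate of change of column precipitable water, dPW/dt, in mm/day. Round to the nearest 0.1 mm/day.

dPW/dt ≈ 3.6 mm/day

dPW/dt = E − P + C = 2.5 − 6.78 + (7.92) = 3.6 mm/day.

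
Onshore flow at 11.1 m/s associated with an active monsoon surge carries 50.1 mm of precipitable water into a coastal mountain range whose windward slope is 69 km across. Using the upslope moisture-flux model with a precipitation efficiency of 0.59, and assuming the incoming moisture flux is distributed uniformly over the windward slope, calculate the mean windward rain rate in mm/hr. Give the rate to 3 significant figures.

R ≈ 17.1 mm/hr

Incoming column moisture flux per unit ridge length: F = V × PW = 11.1 × 50.1 = 556.11 mm·m/s.
Spread over the 69 km slope with efficiency ε = 0.59: R = ε·F/W = 0.59 × 556.11 / 69000 m = 4.755e-03 mm/s.
R = 4.755e-03 × 3600 = 17.1 mm/hr.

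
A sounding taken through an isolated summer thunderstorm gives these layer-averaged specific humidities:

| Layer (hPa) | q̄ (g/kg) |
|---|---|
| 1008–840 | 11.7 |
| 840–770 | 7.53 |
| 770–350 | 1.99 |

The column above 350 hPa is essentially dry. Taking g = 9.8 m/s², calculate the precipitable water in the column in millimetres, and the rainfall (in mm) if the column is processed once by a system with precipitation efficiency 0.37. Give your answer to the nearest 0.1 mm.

PW ≈ 34.0 mm; rainfall ≈ 12.6 mm

Precipitable water is the column-integrated vapour mass per unit area: PW = (1/g) Σ q̄ Δp, with q in kg/kg and Δp in Pa (1 kg/m² of water = 1 mm).
Layer 1008–840 hPa: Δp = 168 hPa = 16800 Pa, q̄ = 0.0117 kg/kg → 0.0117 × 16800 / 9.8 = 20.06 mm
Layer 840–770 hPa: Δp = 70 hPa = 7000 Pa, q̄ = 0.00753 kg/kg → 0.00753 × 7000 / 9.8 = 5.38 mm
Layer 770–350 hPa: Δp = 420 hPa = 42000 Pa, q̄ = 0.00199 kg/kg → 0.00199 × 42000 / 9.8 = 8.53 mm
PW = 20.06 + 5.38 + 8.53 = 33.97 ≈ 34.0 mm.
Rainfall = ε × PW = 0.37 × 34.0 = 12.6 mm.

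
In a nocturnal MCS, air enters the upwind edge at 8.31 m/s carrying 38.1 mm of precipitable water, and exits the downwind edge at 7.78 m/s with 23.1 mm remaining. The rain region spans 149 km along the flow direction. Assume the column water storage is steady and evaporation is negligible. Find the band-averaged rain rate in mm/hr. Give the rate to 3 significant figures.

R ≈ 3.31 mm/hr

Column moisture flux per unit crosswind length is F = V × PW.
Inflow: F_in = 8.31 × 38.1 = 316.611 mm·m/s
Outflow: F_out = 7.78 × 23.1 = 179.718 mm·m/s
Steady-state rate R = (F_in − F_out)/L = (316.611 − 179.718) / 149000 m = 9.187e-04 mm/s.
R = 9.187e-04 × 3600 = 3.31 mm/hr.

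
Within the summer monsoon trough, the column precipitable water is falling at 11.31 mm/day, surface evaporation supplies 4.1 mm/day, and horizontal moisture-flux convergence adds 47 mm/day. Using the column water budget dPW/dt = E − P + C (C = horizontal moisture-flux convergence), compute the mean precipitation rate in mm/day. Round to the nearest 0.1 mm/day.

P ≈ 62.4 mm/day

dPW/dt = -11.31 mm/day.
P = E + C − dPW/dt = 4.1 + (47) − (-11.31) = 62.4 mm/day.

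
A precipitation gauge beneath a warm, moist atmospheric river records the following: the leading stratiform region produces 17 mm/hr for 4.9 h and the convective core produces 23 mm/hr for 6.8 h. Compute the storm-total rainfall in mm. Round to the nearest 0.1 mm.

Total = Σ Rᵢ Δtᵢ = 17 × 4.9 + 23 × 6.8
      = 83.3 + 156.4 = 239.7 mm.

total ≈ 239.7 mm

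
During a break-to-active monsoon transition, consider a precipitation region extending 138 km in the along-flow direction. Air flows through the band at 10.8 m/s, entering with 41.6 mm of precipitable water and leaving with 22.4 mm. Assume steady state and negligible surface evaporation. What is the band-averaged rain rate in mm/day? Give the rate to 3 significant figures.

R ≈ 130 mm/day

Column moisture flux per unit crosswind length is F = V × PW.
Inflow: F_in = 10.8 × 41.6 = 449.28 mm·m/s
Outflow: F_out = 10.8 × 22.4 = 241.92 mm·m/s
Steady-state rate R = (F_in − F_out)/L = (449.28 − 241.92) / 138000 m = 1.503e-03 mm/s.
R = 1.503e-03 × 3600 × 24 = 130 mm/day.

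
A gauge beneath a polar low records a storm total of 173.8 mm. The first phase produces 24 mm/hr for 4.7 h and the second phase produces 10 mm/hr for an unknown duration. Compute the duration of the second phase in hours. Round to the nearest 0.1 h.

Known phases: 24 × 4.7 = 112.8 mm.
Remaining depth = 173.8 − 112.8 = 61 mm.
Duration = 61 / 10 = 6.1 h.

duration ≈ 6.1 h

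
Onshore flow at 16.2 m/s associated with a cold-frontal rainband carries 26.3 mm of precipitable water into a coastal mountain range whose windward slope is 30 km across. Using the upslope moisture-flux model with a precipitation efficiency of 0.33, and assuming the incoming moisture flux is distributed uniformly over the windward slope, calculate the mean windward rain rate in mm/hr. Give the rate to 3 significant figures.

R ≈ 16.9 mm/hr

Incoming column moisture flux per unit ridge length: F = V × PW = 16.2 × 26.3 = 426.06 mm·m/s.
Spread over the 30 km slope with efficiency ε = 0.33: R = ε·F/W = 0.33 × 426.06 / 30000 m = 4.687e-03 mm/s.
R = 4.687e-03 × 3600 = 16.9 mm/hr.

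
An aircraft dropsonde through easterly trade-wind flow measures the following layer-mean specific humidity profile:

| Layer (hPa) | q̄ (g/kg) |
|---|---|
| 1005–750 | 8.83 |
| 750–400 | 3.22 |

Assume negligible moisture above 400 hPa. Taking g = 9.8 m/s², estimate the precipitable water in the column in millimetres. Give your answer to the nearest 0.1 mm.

PW ≈ 34.5 mm

Precipitable water is the column-integrated vapour mass per unit area: PW = (1/g) Σ q̄ Δp, with q in kg/kg and Δp in Pa (1 kg/m² of water = 1 mm).
Layer 1005–750 hPa: Δp = 255 hPa = 25500 Pa, q̄ = 0.00883 kg/kg → 0.00883 × 25500 / 9.8 = 22.98 mm
Layer 750–400 hPa: Δp = 350 hPa = 35000 Pa, q̄ = 0.00322 kg/kg → 0.00322 × 35000 / 9.8 = 11.50 mm
PW = 22.98 + 11.50 = 34.48 ≈ 34.5 mm.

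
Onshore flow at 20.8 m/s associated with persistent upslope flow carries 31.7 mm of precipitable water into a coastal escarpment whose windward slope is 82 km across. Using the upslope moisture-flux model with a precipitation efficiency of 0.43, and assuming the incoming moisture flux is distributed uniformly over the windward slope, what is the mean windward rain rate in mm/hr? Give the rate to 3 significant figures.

Incoming column moisture flux per unit ridge length: F = V × PW = 20.8 × 31.7 = 659.36 mm·m/s.
Spread over the 82 km slope with efficiency ε = 0.43: R = ε·F/W = 0.43 × 659.36 / 82000 m = 3.458e-03 mm/s.
R = 3.458e-03 × 3600 = 12.4 mm/hr.

R ≈ 12.4 mm/hr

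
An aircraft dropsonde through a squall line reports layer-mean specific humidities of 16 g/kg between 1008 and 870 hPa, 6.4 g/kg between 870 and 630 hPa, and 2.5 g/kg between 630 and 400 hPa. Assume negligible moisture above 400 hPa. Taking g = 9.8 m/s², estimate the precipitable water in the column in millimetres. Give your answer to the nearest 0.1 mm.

Precipitable water is the column-integrated vapour mass per unit area: PW = (1/g) Σ q̄ Δp, with q in kg/kg and Δp in Pa (1 kg/m² of water = 1 mm).
Layer 1008–870 hPa: Δp = 138 hPa = 13800 Pa, q̄ = 0.016 kg/kg → 0.016 × 13800 / 9.8 = 22.53 mm
Layer 870–630 hPa: Δp = 240 hPa = 24000 Pa, q̄ = 0.0064 kg/kg → 0.0064 × 24000 / 9.8 = 15.67 mm
Layer 630–400 hPa: Δp = 230 hPa = 23000 Pa, q̄ = 0.0025 kg/kg → 0.0025 × 23000 / 9.8 = 5.87 mm
PW = 22.53 + 15.67 + 5.87 = 44.07 ≈ 44.1 mm.

PW ≈ 44.1 mm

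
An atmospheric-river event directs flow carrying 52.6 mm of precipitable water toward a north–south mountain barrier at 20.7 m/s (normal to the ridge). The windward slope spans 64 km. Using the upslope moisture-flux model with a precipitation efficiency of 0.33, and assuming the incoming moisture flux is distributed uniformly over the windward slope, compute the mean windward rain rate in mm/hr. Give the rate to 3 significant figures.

R ≈ 20.2 mm/hr

Incoming column moisture flux per unit ridge length: F = V × PW = 20.7 × 52.6 = 1088.82 mm·m/s.
Spread over the 64 km slope with efficiency ε = 0.33: R = ε·F/W = 0.33 × 1088.82 / 64000 m = 5.614e-03 mm/s.
R = 5.614e-03 × 3600 = 20.2 mm/hr.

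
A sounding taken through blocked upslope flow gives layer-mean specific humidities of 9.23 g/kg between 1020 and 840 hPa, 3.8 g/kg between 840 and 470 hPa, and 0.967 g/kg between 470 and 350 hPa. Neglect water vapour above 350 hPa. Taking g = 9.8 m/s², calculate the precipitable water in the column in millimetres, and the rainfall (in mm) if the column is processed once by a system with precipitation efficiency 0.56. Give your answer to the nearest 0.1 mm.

Precipitable water is the column-integrated vapour mass per unit area: PW = (1/g) Σ q̄ Δp, with q in kg/kg and Δp in Pa (1 kg/m² of water = 1 mm).
Layer 1020–840 hPa: Δp = 180 hPa = 18000 Pa, q̄ = 0.00923 kg/kg → 0.00923 × 18000 / 9.8 = 16.95 mm
Layer 840–470 hPa: Δp = 370 hPa = 37000 Pa, q̄ = 0.0038 kg/kg → 0.0038 × 37000 / 9.8 = 14.35 mm
Layer 470–350 hPa: Δp = 120 hPa = 12000 Pa, q̄ = 0.000967 kg/kg → 0.000967 × 12000 / 9.8 = 1.18 mm
PW = 16.95 + 14.35 + 1.18 = 32.48 ≈ 32.5 mm.
Rainfall = ε × PW = 0.56 × 32.5 = 18.2 mm.

PW ≈ 32.5 mm; rainfall ≈ 18.2 mm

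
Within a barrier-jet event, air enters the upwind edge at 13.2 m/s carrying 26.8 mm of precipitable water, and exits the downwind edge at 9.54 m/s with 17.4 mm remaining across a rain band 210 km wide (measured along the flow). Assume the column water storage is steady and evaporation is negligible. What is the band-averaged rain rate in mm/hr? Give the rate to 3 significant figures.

Column moisture flux per unit crosswind length is F = V × PW.
Inflow: F_in = 13.2 × 26.8 = 353.76 mm·m/s
Outflow: F_out = 9.54 × 17.4 = 165.996 mm·m/s
Steady-state rate R = (F_in − F_out)/L = (353.76 − 165.996) / 210000 m = 8.941e-04 mm/s.
R = 8.941e-04 × 3600 = 3.22 mm/hr.

R ≈ 3.22 mm/hr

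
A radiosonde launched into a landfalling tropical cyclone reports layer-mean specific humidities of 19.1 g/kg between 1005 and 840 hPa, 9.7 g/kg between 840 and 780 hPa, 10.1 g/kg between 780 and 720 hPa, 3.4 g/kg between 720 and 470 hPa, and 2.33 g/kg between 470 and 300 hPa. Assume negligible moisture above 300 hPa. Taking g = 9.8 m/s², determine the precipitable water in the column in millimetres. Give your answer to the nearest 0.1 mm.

Precipitable water is the column-integrated vapour mass per unit area: PW = (1/g) Σ q̄ Δp, with q in kg/kg and Δp in Pa (1 kg/m² of water = 1 mm).
Layer 1005–840 hPa: Δp = 165 hPa = 16500 Pa, q̄ = 0.0191 kg/kg → 0.0191 × 16500 / 9.8 = 32.16 mm
Layer 840–780 hPa: Δp = 60 hPa = 6000 Pa, q̄ = 0.0097 kg/kg → 0.0097 × 6000 / 9.8 = 5.94 mm
Layer 780–720 hPa: Δp = 60 hPa = 6000 Pa, q̄ = 0.0101 kg/kg → 0.0101 × 6000 / 9.8 = 6.18 mm
Layer 720–470 hPa: Δp = 250 hPa = 25000 Pa, q̄ = 0.0034 kg/kg → 0.0034 × 25000 / 9.8 = 8.67 mm
Layer 470–300 hPa: Δp = 170 hPa = 17000 Pa, q̄ = 0.00233 kg/kg → 0.00233 × 17000 / 9.8 = 4.04 mm
PW = 32.16 + 5.94 + 6.18 + 8.67 + 4.04 = 56.99 ≈ 57.0 mm.

PW ≈ 57.0 mm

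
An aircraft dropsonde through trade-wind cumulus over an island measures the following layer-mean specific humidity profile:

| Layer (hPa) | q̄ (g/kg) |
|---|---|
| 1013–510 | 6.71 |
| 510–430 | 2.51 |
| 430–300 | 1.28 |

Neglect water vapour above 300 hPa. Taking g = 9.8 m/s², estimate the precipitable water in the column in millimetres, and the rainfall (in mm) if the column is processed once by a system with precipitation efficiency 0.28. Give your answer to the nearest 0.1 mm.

Precipitable water is the column-integrated vapour mass per unit area: PW = (1/g) Σ q̄ Δp, with q in kg/kg and Δp in Pa (1 kg/m² of water = 1 mm).
Layer 1013–510 hPa: Δp = 503 hPa = 50300 Pa, q̄ = 0.00671 kg/kg → 0.00671 × 50300 / 9.8 = 34.44 mm
Layer 510–430 hPa: Δp = 80 hPa = 8000 Pa, q̄ = 0.00251 kg/kg → 0.00251 × 8000 / 9.8 = 2.05 mm
Layer 430–300 hPa: Δp = 130 hPa = 13000 Pa, q̄ = 0.00128 kg/kg → 0.00128 × 13000 / 9.8 = 1.70 mm
PW = 34.44 + 2.05 + 1.70 = 38.19 ≈ 38.2 mm.
Rainfall = ε × PW = 0.28 × 38.2 = 10.7 mm.

PW ≈ 38.2 mm; rainfall ≈ 10.7 mm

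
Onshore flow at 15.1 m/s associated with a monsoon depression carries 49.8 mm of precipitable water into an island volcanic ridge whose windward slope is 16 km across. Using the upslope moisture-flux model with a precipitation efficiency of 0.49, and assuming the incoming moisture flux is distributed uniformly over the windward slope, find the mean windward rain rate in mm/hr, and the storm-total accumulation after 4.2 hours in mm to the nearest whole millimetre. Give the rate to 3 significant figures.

Incoming column moisture flux per unit ridge length: F = V × PW = 15.1 × 49.8 = 751.98 mm·m/s.
Spread over the 16 km slope with efficiency ε = 0.49: R = ε·F/W = 0.49 × 751.98 / 16000 m = 2.303e-02 mm/s.
R = 2.303e-02 × 3600 = 82.9 mm/hr.
Over 4.2 h: total = 82.9 × 4.2 = 348.18 ≈ 348 mm.

R ≈ 82.9 mm/hr; total ≈ 348 mm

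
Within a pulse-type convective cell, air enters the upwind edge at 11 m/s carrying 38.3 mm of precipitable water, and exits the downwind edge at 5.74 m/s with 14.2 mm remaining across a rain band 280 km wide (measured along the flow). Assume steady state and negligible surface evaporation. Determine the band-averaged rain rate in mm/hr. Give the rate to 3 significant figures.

R ≈ 4.37 mm/hr

Column moisture flux per unit crosswind length is F = V × PW.
Inflow: F_in = 11 × 38.3 = 421.3 mm·m/s
Outflow: F_out = 5.74 × 14.2 = 81.508 mm·m/s
Steady-state rate R = (F_in − F_out)/L = (421.3 − 81.508) / 280000 m = 1.214e-03 mm/s.
R = 1.214e-03 × 3600 = 4.37 mm/hr.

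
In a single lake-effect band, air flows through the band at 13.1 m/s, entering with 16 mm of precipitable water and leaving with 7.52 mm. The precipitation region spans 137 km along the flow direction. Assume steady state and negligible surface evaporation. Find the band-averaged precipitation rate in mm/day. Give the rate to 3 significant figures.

R ≈ 70.1 mm/day

Column moisture flux per unit crosswind length is F = V × PW.
Inflow: F_in = 13.1 × 16 = 209.6 mm·m/s
Outflow: F_out = 13.1 × 7.52 = 98.512 mm·m/s
Steady-state rate R = (F_in − F_out)/L = (209.6 − 98.512) / 137000 m = 8.109e-04 mm/s.
R = 8.109e-04 × 3600 × 24 = 70.1 mm/day.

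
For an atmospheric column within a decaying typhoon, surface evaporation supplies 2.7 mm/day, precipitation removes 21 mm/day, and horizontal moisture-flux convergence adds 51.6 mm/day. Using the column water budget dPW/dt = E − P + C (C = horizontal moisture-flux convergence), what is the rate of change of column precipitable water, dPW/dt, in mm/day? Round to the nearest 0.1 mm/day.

dPW/dt = E − P + C = 2.7 − 21 + (51.6) = 33.3 mm/day.

dPW/dt ≈ 33.3 mm/day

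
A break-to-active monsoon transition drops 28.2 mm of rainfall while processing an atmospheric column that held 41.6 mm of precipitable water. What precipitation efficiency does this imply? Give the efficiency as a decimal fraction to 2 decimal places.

ε ≈ 0.68

ε = rainfall / PW = 28.2 / 41.6 = 0.68.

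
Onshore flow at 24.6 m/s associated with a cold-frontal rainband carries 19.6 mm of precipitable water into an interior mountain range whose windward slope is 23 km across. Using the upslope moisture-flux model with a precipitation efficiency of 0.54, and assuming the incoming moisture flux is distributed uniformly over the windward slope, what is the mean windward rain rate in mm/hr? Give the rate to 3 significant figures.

Incoming column moisture flux per unit ridge length: F = V × PW = 24.6 × 19.6 = 482.16 mm·m/s.
Spread over the 23 km slope with efficiency ε = 0.54: R = ε·F/W = 0.54 × 482.16 / 23000 m = 1.132e-02 mm/s.
R = 1.132e-02 × 3600 = 40.8 mm/hr.

R ≈ 40.8 mm/hr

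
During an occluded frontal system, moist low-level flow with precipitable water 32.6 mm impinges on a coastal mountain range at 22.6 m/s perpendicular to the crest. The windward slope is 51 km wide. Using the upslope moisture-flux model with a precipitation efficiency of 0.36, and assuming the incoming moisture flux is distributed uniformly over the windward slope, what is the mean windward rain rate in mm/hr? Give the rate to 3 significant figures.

Incoming column moisture flux per unit ridge length: F = V × PW = 22.6 × 32.6 = 736.76 mm·m/s.
Spread over the 51 km slope with efficiency ε = 0.36: R = ε·F/W = 0.36 × 736.76 / 51000 m = 5.201e-03 mm/s.
R = 5.201e-03 × 3600 = 18.7 mm/hr.

R ≈ 18.7 mm/hr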